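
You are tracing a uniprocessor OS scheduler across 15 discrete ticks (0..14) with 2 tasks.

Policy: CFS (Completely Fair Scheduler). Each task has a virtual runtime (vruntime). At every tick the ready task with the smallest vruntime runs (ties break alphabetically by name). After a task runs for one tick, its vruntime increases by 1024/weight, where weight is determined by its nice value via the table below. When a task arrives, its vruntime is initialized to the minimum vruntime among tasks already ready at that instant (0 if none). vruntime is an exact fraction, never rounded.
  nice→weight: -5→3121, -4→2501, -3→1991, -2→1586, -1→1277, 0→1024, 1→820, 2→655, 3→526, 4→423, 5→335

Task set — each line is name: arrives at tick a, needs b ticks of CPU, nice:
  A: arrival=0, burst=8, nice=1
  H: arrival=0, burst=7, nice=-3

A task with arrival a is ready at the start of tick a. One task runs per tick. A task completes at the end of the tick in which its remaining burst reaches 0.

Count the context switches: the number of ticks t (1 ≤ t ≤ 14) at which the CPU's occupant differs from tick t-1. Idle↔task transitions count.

context switches = 6

t=0: vr[A=0 H=0] → run A
t=1: vr[A=256/205 H=0] → run H
t=2: vr[A=256/205 H=1024/1991] → run H
t=3: vr[A=256/205 H=2048/1991] → run H
t=4: vr[A=256/205 H=3072/1991] → run A
t=5: vr[A=512/205 H=3072/1991] → run H
t=6: vr[A=512/205 H=4096/1991] → run H
t=7: vr[A=512/205 H=5120/1991] → run A
t=8: vr[A=768/205 H=5120/1991] → run H
t=9: vr[A=768/205 H=6144/1991] → run H
t=10: vr[A=768/205] → run A
t=11: vr[A=1024/205] → run A
t=12: vr[A=256/41] → run A
t=13: vr[A=1536/205] → run A
t=14: vr[A=1792/205] → run A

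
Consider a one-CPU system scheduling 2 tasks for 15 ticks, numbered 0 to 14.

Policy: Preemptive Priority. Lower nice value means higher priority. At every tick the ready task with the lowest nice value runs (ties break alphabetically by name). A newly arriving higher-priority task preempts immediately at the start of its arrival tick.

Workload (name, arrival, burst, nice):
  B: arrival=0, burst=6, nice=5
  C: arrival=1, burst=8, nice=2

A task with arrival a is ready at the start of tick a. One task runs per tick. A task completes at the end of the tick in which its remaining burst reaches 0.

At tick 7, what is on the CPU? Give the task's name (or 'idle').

running at tick 7 = C

t=0: ready={B} → run B
t=1: ready={B,C} → run C
t=2: ready={B,C} → run C
t=3: ready={B,C} → run C
t=4: ready={B,C} → run C
t=5: ready={B,C} → run C
t=6: ready={B,C} → run C
t=7: ready={B,C} → run C
t=8: ready={B,C} → run C
t=9: ready={B} → run B
t=10: ready={B} → run B
t=11: ready={B} → run B
t=12: ready={B} → run B
t=13: ready={B} → run B
t=14: (idle)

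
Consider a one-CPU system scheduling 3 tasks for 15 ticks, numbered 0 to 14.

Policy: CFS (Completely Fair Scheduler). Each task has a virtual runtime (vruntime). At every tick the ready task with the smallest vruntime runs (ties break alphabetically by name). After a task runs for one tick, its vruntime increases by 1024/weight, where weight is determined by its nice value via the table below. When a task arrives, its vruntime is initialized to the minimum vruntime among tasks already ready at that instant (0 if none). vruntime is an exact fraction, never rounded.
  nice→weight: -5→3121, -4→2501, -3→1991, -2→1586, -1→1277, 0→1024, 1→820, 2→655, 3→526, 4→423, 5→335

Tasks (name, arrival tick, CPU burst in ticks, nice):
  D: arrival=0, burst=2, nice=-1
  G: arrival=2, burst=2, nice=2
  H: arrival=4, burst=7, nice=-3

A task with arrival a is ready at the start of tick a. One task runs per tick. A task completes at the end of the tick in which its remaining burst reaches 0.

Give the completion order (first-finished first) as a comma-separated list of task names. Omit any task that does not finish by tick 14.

completion order = D, G, H

t=0: vr[D=0] → run D
t=1: vr[D=1024/1277] → run D
t=2: vr[G=0] → run G
t=3: vr[G=1024/655] → run G
t=4: vr[H=0] → run H
t=5: vr[H=1024/1991] → run H
t=6: vr[H=2048/1991] → run H
t=7: vr[H=3072/1991] → run H
t=8: vr[H=4096/1991] → run H
t=9: vr[H=5120/1991] → run H
t=10: vr[H=6144/1991] → run H
t=11: (idle)
t=12: (idle)
t=13: (idle)
t=14: (idle)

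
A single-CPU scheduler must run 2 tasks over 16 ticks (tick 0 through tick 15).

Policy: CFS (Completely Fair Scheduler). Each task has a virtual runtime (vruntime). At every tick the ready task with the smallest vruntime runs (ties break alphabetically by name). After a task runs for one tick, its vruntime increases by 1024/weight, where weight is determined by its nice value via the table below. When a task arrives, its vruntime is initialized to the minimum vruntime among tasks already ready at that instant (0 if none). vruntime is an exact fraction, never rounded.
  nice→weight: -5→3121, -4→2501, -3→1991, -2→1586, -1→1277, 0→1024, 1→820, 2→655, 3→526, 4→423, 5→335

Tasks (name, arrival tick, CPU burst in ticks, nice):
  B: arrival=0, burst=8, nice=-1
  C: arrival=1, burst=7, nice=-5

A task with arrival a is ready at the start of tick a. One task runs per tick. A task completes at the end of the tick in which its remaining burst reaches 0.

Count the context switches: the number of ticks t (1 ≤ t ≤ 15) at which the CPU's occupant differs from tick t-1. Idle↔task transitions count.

context switches = 7

t=0: vr[B=0] → run B
t=1: vr[B=1024/1277 C=1024/1277] → run B
t=2: vr[B=2048/1277 C=1024/1277] → run C
t=3: vr[B=2048/1277 C=4503552/3985517] → run C
t=4: vr[B=2048/1277 C=5811200/3985517] → run C
t=5: vr[B=2048/1277 C=7118848/3985517] → run B
t=6: vr[B=3072/1277 C=7118848/3985517] → run C
t=7: vr[B=3072/1277 C=8426496/3985517] → run C
t=8: vr[B=3072/1277 C=9734144/3985517] → run B
t=9: vr[B=4096/1277 C=9734144/3985517] → run C
t=10: vr[B=4096/1277 C=11041792/3985517] → run C
t=11: vr[B=4096/1277] → run B
t=12: vr[B=5120/1277] → run B
t=13: vr[B=6144/1277] → run B
t=14: vr[B=7168/1277] → run B
t=15: (idle)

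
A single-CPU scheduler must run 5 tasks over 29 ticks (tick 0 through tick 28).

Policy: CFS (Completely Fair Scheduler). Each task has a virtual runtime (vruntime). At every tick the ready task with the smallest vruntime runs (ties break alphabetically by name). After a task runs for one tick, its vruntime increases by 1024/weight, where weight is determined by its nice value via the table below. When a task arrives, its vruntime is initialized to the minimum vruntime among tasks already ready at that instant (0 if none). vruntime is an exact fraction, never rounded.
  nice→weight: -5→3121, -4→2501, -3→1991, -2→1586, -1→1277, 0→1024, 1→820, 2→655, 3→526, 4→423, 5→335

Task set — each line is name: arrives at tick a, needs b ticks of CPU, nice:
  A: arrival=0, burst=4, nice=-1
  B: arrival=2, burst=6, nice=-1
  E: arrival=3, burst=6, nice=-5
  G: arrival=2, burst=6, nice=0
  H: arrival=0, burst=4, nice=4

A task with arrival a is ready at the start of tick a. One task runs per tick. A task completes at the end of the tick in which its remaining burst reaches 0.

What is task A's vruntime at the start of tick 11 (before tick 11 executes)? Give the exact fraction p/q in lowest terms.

vruntime(A, start of tick 11) = 3072/1277

t=0: vr[A=0 H=0] → run A
t=1: vr[A=1024/1277 H=0] → run H
t=2: vr[A=1024/1277 B=1024/1277 G=1024/1277 H=1024/423] → run A
t=3: vr[A=2048/1277 B=1024/1277 E=1024/1277 G=1024/1277 H=1024/423] → run B
t=4: vr[A=2048/1277 B=2048/1277 E=1024/1277 G=1024/1277 H=1024/423] → run E
t=5: vr[A=2048/1277 B=2048/1277 E=4503552/3985517 G=1024/1277 H=1024/423] → run G
t=6: vr[A=2048/1277 B=2048/1277 E=4503552/3985517 G=2301/1277 H=1024/423] → run E
t=7: vr[A=2048/1277 B=2048/1277 E=5811200/3985517 G=2301/1277 H=1024/423] → run E
t=8: vr[A=2048/1277 B=2048/1277 E=7118848/3985517 G=2301/1277 H=1024/423] → run A
t=9: vr[A=3072/1277 B=2048/1277 E=7118848/3985517 G=2301/1277 H=1024/423] → run B
t=10: vr[A=3072/1277 B=3072/1277 E=7118848/3985517 G=2301/1277 H=1024/423] → run E
t=11: vr[A=3072/1277 B=3072/1277 E=8426496/3985517 G=2301/1277 H=1024/423] → run G
t=12: vr[A=3072/1277 B=3072/1277 E=8426496/3985517 G=3578/1277 H=1024/423] → run E
t=13: vr[A=3072/1277 B=3072/1277 E=9734144/3985517 G=3578/1277 H=1024/423] → run A
t=14: vr[B=3072/1277 E=9734144/3985517 G=3578/1277 H=1024/423] → run B
t=15: vr[B=4096/1277 E=9734144/3985517 G=3578/1277 H=1024/423] → run H
t=16: vr[B=4096/1277 E=9734144/3985517 G=3578/1277 H=2048/423] → run E
t=17: vr[B=4096/1277 G=3578/1277 H=2048/423] → run G
t=18: vr[B=4096/1277 G=4855/1277 H=2048/423] → run B
t=19: vr[B=5120/1277 G=4855/1277 H=2048/423] → run G
t=20: vr[B=5120/1277 G=6132/1277 H=2048/423] → run B
t=21: vr[B=6144/1277 G=6132/1277 H=2048/423] → run G
t=22: vr[B=6144/1277 G=7409/1277 H=2048/423] → run B
t=23: vr[G=7409/1277 H=2048/423] → run H
t=24: vr[G=7409/1277 H=1024/141] → run G
t=25: vr[H=1024/141] → run H
t=26: (idle)
t=27: (idle)
t=28: (idle)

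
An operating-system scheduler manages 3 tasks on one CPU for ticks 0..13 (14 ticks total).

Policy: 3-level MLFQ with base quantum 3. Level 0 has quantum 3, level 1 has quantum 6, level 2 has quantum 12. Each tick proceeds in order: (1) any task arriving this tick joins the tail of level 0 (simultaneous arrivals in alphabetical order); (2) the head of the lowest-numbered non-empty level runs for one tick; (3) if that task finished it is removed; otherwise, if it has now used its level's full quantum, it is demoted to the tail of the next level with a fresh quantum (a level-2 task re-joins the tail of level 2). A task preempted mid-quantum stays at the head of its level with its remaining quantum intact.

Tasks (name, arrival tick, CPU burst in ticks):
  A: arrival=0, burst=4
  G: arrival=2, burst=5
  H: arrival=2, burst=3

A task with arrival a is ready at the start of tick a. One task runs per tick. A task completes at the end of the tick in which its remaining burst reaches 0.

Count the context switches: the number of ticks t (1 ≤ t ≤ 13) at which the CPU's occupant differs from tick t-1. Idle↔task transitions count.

context switches = 5

t=0: L0/L1/L2 = A/-/- → run A
t=1: L0/L1/L2 = A/-/- → run A
t=2: L0/L1/L2 = AGH/-/- → run A
t=3: L0/L1/L2 = GH/A/- → run G
t=4: L0/L1/L2 = GH/A/- → run G
t=5: L0/L1/L2 = GH/A/- → run G
t=6: L0/L1/L2 = H/AG/- → run H
t=7: L0/L1/L2 = H/AG/- → run H
t=8: L0/L1/L2 = H/AG/- → run H
t=9: L0/L1/L2 = -/AG/- → run A
t=10: L0/L1/L2 = -/G/- → run G
t=11: L0/L1/L2 = -/G/- → run G
t=12: (idle)
t=13: (idle)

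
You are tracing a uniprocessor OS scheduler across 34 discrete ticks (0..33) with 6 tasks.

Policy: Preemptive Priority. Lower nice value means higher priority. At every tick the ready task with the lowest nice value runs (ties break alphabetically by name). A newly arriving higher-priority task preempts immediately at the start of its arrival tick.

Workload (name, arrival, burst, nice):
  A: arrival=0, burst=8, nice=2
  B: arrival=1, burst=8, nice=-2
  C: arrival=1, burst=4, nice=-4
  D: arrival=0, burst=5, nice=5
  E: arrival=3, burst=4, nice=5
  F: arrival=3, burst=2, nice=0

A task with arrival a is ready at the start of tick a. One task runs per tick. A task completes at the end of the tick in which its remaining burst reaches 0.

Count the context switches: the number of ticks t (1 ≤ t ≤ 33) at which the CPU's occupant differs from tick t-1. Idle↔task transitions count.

context switches = 7

t=0: ready={A,D} → run A
t=1: ready={A,B,C,D} → run C
t=2: ready={A,B,C,D} → run C
t=3: ready={A,B,C,D,E,F} → run C
t=4: ready={A,B,C,D,E,F} → run C
t=5: ready={A,B,D,E,F} → run B
t=6: ready={A,B,D,E,F} → run B
t=7: ready={A,B,D,E,F} → run B
t=8: ready={A,B,D,E,F} → run B
t=9: ready={A,B,D,E,F} → run B
t=10: ready={A,B,D,E,F} → run B
t=11: ready={A,B,D,E,F} → run B
t=12: ready={A,B,D,E,F} → run B
t=13: ready={A,D,E,F} → run F
t=14: ready={A,D,E,F} → run F
t=15: ready={A,D,E} → run A
t=16: ready={A,D,E} → run A
t=17: ready={A,D,E} → run A
t=18: ready={A,D,E} → run A
t=19: ready={A,D,E} → run A
t=20: ready={A,D,E} → run A
t=21: ready={A,D,E} → run A
t=22: ready={D,E} → run D
t=23: ready={D,E} → run D
t=24: ready={D,E} → run D
t=25: ready={D,E} → run D
t=26: ready={D,E} → run D
t=27: ready={E} → run E
t=28: ready={E} → run E
t=29: ready={E} → run E
t=30: ready={E} → run E
t=31: (idle)
t=32: (idle)
t=33: (idle)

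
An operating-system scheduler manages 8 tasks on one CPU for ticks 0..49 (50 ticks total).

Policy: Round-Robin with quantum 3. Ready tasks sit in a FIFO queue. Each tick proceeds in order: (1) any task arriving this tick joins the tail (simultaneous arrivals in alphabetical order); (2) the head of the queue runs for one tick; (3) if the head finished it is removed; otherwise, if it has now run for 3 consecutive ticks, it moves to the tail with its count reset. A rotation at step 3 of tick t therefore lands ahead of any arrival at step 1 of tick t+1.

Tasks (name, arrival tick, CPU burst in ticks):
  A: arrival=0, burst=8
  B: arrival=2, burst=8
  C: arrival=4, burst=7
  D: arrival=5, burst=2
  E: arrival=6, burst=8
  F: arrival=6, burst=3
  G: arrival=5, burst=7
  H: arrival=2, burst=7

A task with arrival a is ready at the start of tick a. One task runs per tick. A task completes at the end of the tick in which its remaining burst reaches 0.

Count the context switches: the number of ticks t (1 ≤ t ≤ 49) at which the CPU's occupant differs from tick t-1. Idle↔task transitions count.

context switches = 19

t=0: queue=[A] q_used=0 → run A
t=1: queue=[A] q_used=1 → run A
t=2: queue=[A,B,H] q_used=2 → run A
t=3: queue=[B,H,A] q_used=0 → run B
t=4: queue=[B,H,A,C] q_used=1 → run B
t=5: queue=[B,H,A,C,D,G] q_used=2 → run B
t=6: queue=[H,A,C,D,G,B,E,F] q_used=0 → run H
t=7: queue=[H,A,C,D,G,B,E,F] q_used=1 → run H
t=8: queue=[H,A,C,D,G,B,E,F] q_used=2 → run H
t=9: queue=[A,C,D,G,B,E,F,H] q_used=0 → run A
t=10: queue=[A,C,D,G,B,E,F,H] q_used=1 → run A
t=11: queue=[A,C,D,G,B,E,F,H] q_used=2 → run A
t=12: queue=[C,D,G,B,E,F,H,A] q_used=0 → run C
t=13: queue=[C,D,G,B,E,F,H,A] q_used=1 → run C
t=14: queue=[C,D,G,B,E,F,H,A] q_used=2 → run C
t=15: queue=[D,G,B,E,F,H,A,C] q_used=0 → run D
t=16: queue=[D,G,B,E,F,H,A,C] q_used=1 → run D
t=17: queue=[G,B,E,F,H,A,C] q_used=0 → run G
t=18: queue=[G,B,E,F,H,A,C] q_used=1 → run G
t=19: queue=[G,B,E,F,H,A,C] q_used=2 → run G
t=20: queue=[B,E,F,H,A,C,G] q_used=0 → run B
t=21: queue=[B,E,F,H,A,C,G] q_used=1 → run B
t=22: queue=[B,E,F,H,A,C,G] q_used=2 → run B
t=23: queue=[E,F,H,A,C,G,B] q_used=0 → run E
t=24: queue=[E,F,H,A,C,G,B] q_used=1 → run E
t=25: queue=[E,F,H,A,C,G,B] q_used=2 → run E
t=26: queue=[F,H,A,C,G,B,E] q_used=0 → run F
t=27: queue=[F,H,A,C,G,B,E] q_used=1 → run F
t=28: queue=[F,H,A,C,G,B,E] q_used=2 → run F
t=29: queue=[H,A,C,G,B,E] q_used=0 → run H
t=30: queue=[H,A,C,G,B,E] q_used=1 → run H
t=31: queue=[H,A,C,G,B,E] q_used=2 → run H
t=32: queue=[A,C,G,B,E,H] q_used=0 → run A
t=33: queue=[A,C,G,B,E,H] q_used=1 → run A
t=34: queue=[C,G,B,E,H] q_used=0 → run C
t=35: queue=[C,G,B,E,H] q_used=1 → run C
t=36: queue=[C,G,B,E,H] q_used=2 → run C
t=37: queue=[G,B,E,H,C] q_used=0 → run G
t=38: queue=[G,B,E,H,C] q_used=1 → run G
t=39: queue=[G,B,E,H,C] q_used=2 → run G
t=40: queue=[B,E,H,C,G] q_used=0 → run B
t=41: queue=[B,E,H,C,G] q_used=1 → run B
t=42: queue=[E,H,C,G] q_used=0 → run E
t=43: queue=[E,H,C,G] q_used=1 → run E
t=44: queue=[E,H,C,G] q_used=2 → run E
t=45: queue=[H,C,G,E] q_used=0 → run H
t=46: queue=[C,G,E] q_used=0 → run C
t=47: queue=[G,E] q_used=0 → run G
t=48: queue=[E] q_used=0 → run E
t=49: queue=[E] q_used=1 → run E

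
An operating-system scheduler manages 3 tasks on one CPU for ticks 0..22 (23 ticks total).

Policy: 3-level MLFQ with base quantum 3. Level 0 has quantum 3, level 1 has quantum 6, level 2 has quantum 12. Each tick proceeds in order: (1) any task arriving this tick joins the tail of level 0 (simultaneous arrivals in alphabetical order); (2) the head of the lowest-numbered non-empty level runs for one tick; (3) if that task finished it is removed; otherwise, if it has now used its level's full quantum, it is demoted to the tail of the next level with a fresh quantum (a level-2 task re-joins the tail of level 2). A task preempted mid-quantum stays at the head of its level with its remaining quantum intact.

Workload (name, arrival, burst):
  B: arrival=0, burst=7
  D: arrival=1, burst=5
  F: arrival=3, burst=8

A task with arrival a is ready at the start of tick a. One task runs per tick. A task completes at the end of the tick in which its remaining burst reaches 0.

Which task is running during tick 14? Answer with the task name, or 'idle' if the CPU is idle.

t=0: L0/L1/L2 = B/-/- → run B
t=1: L0/L1/L2 = BD/-/- → run B
t=2: L0/L1/L2 = BD/-/- → run B
t=3: L0/L1/L2 = DF/B/- → run D
t=4: L0/L1/L2 = DF/B/- → run D
t=5: L0/L1/L2 = DF/B/- → run D
t=6: L0/L1/L2 = F/BD/- → run F
t=7: L0/L1/L2 = F/BD/- → run F
t=8: L0/L1/L2 = F/BD/- → run F
t=9: L0/L1/L2 = -/BDF/- → run B
t=10: L0/L1/L2 = -/BDF/- → run B
t=11: L0/L1/L2 = -/BDF/- → run B
t=12: L0/L1/L2 = -/BDF/- → run B
t=13: L0/L1/L2 = -/DF/- → run D
t=14: L0/L1/L2 = -/DF/- → run D
t=15: L0/L1/L2 = -/F/- → run F
t=16: L0/L1/L2 = -/F/- → run F
t=17: L0/L1/L2 = -/F/- → run F
t=18: L0/L1/L2 = -/F/- → run F
t=19: L0/L1/L2 = -/F/- → run F
t=20: (idle)
t=21: (idle)
t=22: (idle)

running at tick 14 = D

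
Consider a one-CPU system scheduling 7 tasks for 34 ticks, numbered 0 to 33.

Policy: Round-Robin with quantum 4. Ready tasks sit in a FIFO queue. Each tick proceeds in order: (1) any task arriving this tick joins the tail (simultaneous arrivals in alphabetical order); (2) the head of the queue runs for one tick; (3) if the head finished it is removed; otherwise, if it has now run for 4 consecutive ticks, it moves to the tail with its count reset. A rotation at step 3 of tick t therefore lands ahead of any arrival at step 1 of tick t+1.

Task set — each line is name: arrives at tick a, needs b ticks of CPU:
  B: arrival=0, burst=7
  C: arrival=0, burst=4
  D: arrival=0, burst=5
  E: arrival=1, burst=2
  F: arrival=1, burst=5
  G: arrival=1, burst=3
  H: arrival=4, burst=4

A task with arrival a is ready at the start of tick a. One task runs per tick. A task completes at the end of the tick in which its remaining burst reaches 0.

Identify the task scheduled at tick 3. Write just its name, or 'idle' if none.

running at tick 3 = B

t=0: queue=[B,C,D] q_used=0 → run B
t=1: queue=[B,C,D,E,F,G] q_used=1 → run B
t=2: queue=[B,C,D,E,F,G] q_used=2 → run B
t=3: queue=[B,C,D,E,F,G] q_used=3 → run B
t=4: queue=[C,D,E,F,G,B,H] q_used=0 → run C
t=5: queue=[C,D,E,F,G,B,H] q_used=1 → run C
t=6: queue=[C,D,E,F,G,B,H] q_used=2 → run C
t=7: queue=[C,D,E,F,G,B,H] q_used=3 → run C
t=8: queue=[D,E,F,G,B,H] q_used=0 → run D
t=9: queue=[D,E,F,G,B,H] q_used=1 → run D
t=10: queue=[D,E,F,G,B,H] q_used=2 → run D
t=11: queue=[D,E,F,G,B,H] q_used=3 → run D
t=12: queue=[E,F,G,B,H,D] q_used=0 → run E
t=13: queue=[E,F,G,B,H,D] q_used=1 → run E
t=14: queue=[F,G,B,H,D] q_used=0 → run F
t=15: queue=[F,G,B,H,D] q_used=1 → run F
t=16: queue=[F,G,B,H,D] q_used=2 → run F
t=17: queue=[F,G,B,H,D] q_used=3 → run F
t=18: queue=[G,B,H,D,F] q_used=0 → run G
t=19: queue=[G,B,H,D,F] q_used=1 → run G
t=20: queue=[G,B,H,D,F] q_used=2 → run G
t=21: queue=[B,H,D,F] q_used=0 → run B
t=22: queue=[B,H,D,F] q_used=1 → run B
t=23: queue=[B,H,D,F] q_used=2 → run B
t=24: queue=[H,D,F] q_used=0 → run H
t=25: queue=[H,D,F] q_used=1 → run H
t=26: queue=[H,D,F] q_used=2 → run H
t=27: queue=[H,D,F] q_used=3 → run H
t=28: queue=[D,F] q_used=0 → run D
t=29: queue=[F] q_used=0 → run F
t=30: (idle)
t=31: (idle)
t=32: (idle)
t=33: (idle)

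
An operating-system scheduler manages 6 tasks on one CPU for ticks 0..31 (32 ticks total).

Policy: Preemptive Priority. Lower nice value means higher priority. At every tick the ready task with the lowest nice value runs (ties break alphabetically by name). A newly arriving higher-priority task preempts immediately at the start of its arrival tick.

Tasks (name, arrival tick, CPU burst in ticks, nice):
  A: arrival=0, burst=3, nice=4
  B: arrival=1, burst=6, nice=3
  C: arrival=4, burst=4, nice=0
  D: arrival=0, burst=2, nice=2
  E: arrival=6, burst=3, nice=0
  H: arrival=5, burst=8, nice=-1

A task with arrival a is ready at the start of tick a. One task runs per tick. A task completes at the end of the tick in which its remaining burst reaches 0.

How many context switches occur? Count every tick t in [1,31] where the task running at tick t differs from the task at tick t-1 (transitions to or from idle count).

context switches = 8

t=0: ready={A,D} → run D
t=1: ready={A,B,D} → run D
t=2: ready={A,B} → run B
t=3: ready={A,B} → run B
t=4: ready={A,B,C} → run C
t=5: ready={A,B,C,H} → run H
t=6: ready={A,B,C,E,H} → run H
t=7: ready={A,B,C,E,H} → run H
t=8: ready={A,B,C,E,H} → run H
t=9: ready={A,B,C,E,H} → run H
t=10: ready={A,B,C,E,H} → run H
t=11: ready={A,B,C,E,H} → run H
t=12: ready={A,B,C,E,H} → run H
t=13: ready={A,B,C,E} → run C
t=14: ready={A,B,C,E} → run C
t=15: ready={A,B,C,E} → run C
t=16: ready={A,B,E} → run E
t=17: ready={A,B,E} → run E
t=18: ready={A,B,E} → run E
t=19: ready={A,B} → run B
t=20: ready={A,B} → run B
t=21: ready={A,B} → run B
t=22: ready={A,B} → run B
t=23: ready={A} → run A
t=24: ready={A} → run A
t=25: ready={A} → run A
t=26: (idle)
t=27: (idle)
t=28: (idle)
t=29: (idle)
t=30: (idle)
t=31: (idle)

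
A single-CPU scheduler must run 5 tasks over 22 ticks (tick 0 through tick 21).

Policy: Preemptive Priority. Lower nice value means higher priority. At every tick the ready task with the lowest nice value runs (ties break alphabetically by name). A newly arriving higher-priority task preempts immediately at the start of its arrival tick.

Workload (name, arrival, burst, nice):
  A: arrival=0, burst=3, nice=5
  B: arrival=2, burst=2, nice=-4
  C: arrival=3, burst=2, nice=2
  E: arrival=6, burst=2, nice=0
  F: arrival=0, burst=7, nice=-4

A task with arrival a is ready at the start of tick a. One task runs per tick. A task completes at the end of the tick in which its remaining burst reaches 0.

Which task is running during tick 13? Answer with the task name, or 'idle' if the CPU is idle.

running at tick 13 = A

t=0: ready={A,F} → run F
t=1: ready={A,F} → run F
t=2: ready={A,B,F} → run B
t=3: ready={A,B,C,F} → run B
t=4: ready={A,C,F} → run F
t=5: ready={A,C,F} → run F
t=6: ready={A,C,E,F} → run F
t=7: ready={A,C,E,F} → run F
t=8: ready={A,C,E,F} → run F
t=9: ready={A,C,E} → run E
t=10: ready={A,C,E} → run E
t=11: ready={A,C} → run C
t=12: ready={A,C} → run C
t=13: ready={A} → run A
t=14: ready={A} → run A
t=15: ready={A} → run A
t=16: (idle)
t=17: (idle)
t=18: (idle)
t=19: (idle)
t=20: (idle)
t=21: (idle)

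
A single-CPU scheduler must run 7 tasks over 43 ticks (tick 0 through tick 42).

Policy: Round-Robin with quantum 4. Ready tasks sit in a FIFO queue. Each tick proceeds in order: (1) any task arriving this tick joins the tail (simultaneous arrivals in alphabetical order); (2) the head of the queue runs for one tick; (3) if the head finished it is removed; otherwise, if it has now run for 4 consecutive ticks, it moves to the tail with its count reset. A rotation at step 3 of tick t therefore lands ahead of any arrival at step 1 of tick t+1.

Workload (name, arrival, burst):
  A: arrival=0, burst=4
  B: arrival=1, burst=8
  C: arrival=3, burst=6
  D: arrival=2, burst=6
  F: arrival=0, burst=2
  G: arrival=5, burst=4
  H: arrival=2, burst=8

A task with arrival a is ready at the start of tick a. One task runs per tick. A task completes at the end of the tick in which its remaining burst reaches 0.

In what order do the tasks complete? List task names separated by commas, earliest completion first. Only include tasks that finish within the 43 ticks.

completion order = A, F, G, B, D, H, C

t=0: queue=[A,F] q_used=0 → run A
t=1: queue=[A,F,B] q_used=1 → run A
t=2: queue=[A,F,B,D,H] q_used=2 → run A
t=3: queue=[A,F,B,D,H,C] q_used=3 → run A
t=4: queue=[F,B,D,H,C] q_used=0 → run F
t=5: queue=[F,B,D,H,C,G] q_used=1 → run F
t=6: queue=[B,D,H,C,G] q_used=0 → run B
t=7: queue=[B,D,H,C,G] q_used=1 → run B
t=8: queue=[B,D,H,C,G] q_used=2 → run B
t=9: queue=[B,D,H,C,G] q_used=3 → run B
t=10: queue=[D,H,C,G,B] q_used=0 → run D
t=11: queue=[D,H,C,G,B] q_used=1 → run D
t=12: queue=[D,H,C,G,B] q_used=2 → run D
t=13: queue=[D,H,C,G,B] q_used=3 → run D
t=14: queue=[H,C,G,B,D] q_used=0 → run H
t=15: queue=[H,C,G,B,D] q_used=1 → run H
t=16: queue=[H,C,G,B,D] q_used=2 → run H
t=17: queue=[H,C,G,B,D] q_used=3 → run H
t=18: queue=[C,G,B,D,H] q_used=0 → run C
t=19: queue=[C,G,B,D,H] q_used=1 → run C
t=20: queue=[C,G,B,D,H] q_used=2 → run C
t=21: queue=[C,G,B,D,H] q_used=3 → run C
t=22: queue=[G,B,D,H,C] q_used=0 → run G
t=23: queue=[G,B,D,H,C] q_used=1 → run G
t=24: queue=[G,B,D,H,C] q_used=2 → run G
t=25: queue=[G,B,D,H,C] q_used=3 → run G
t=26: queue=[B,D,H,C] q_used=0 → run B
t=27: queue=[B,D,H,C] q_used=1 → run B
t=28: queue=[B,D,H,C] q_used=2 → run B
t=29: queue=[B,D,H,C] q_used=3 → run B
t=30: queue=[D,H,C] q_used=0 → run D
t=31: queue=[D,H,C] q_used=1 → run D
t=32: queue=[H,C] q_used=0 → run H
t=33: queue=[H,C] q_used=1 → run H
t=34: queue=[H,C] q_used=2 → run H
t=35: queue=[H,C] q_used=3 → run H
t=36: queue=[C] q_used=0 → run C
t=37: queue=[C] q_used=1 → run C
t=38: (idle)
t=39: (idle)
t=40: (idle)
t=41: (idle)
t=42: (idle)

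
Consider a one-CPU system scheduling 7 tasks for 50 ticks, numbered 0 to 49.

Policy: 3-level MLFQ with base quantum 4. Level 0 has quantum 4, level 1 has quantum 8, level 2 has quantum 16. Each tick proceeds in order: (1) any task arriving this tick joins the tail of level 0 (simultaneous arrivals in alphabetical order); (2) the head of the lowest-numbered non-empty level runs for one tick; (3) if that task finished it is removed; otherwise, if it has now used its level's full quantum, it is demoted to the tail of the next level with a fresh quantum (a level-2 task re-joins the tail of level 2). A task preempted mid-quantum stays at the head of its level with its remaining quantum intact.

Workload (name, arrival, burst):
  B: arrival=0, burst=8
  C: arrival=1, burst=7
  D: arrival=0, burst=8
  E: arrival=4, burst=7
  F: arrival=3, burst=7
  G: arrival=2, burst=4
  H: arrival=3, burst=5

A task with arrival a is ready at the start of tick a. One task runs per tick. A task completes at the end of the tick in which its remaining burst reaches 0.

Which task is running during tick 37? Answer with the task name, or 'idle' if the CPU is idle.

t=0: L0/L1/L2 = BD/-/- → run B
t=1: L0/L1/L2 = BDC/-/- → run B
t=2: L0/L1/L2 = BDCG/-/- → run B
t=3: L0/L1/L2 = BDCGFH/-/- → run B
t=4: L0/L1/L2 = DCGFHE/B/- → run D
t=5: L0/L1/L2 = DCGFHE/B/- → run D
t=6: L0/L1/L2 = DCGFHE/B/- → run D
t=7: L0/L1/L2 = DCGFHE/B/- → run D
t=8: L0/L1/L2 = CGFHE/BD/- → run C
t=9: L0/L1/L2 = CGFHE/BD/- → run C
t=10: L0/L1/L2 = CGFHE/BD/- → run C
t=11: L0/L1/L2 = CGFHE/BD/- → run C
t=12: L0/L1/L2 = GFHE/BDC/- → run G
t=13: L0/L1/L2 = GFHE/BDC/- → run G
t=14: L0/L1/L2 = GFHE/BDC/- → run G
t=15: L0/L1/L2 = GFHE/BDC/- → run G
t=16: L0/L1/L2 = FHE/BDC/- → run F
t=17: L0/L1/L2 = FHE/BDC/- → run F
t=18: L0/L1/L2 = FHE/BDC/- → run F
t=19: L0/L1/L2 = FHE/BDC/- → run F
t=20: L0/L1/L2 = HE/BDCF/- → run H
t=21: L0/L1/L2 = HE/BDCF/- → run H
t=22: L0/L1/L2 = HE/BDCF/- → run H
t=23: L0/L1/L2 = HE/BDCF/- → run H
t=24: L0/L1/L2 = E/BDCFH/- → run E
t=25: L0/L1/L2 = E/BDCFH/- → run E
t=26: L0/L1/L2 = E/BDCFH/- → run E
t=27: L0/L1/L2 = E/BDCFH/- → run E
t=28: L0/L1/L2 = -/BDCFHE/- → run B
t=29: L0/L1/L2 = -/BDCFHE/- → run B
t=30: L0/L1/L2 = -/BDCFHE/- → run B
t=31: L0/L1/L2 = -/BDCFHE/- → run B
t=32: L0/L1/L2 = -/DCFHE/- → run D
t=33: L0/L1/L2 = -/DCFHE/- → run D
t=34: L0/L1/L2 = -/DCFHE/- → run D
t=35: L0/L1/L2 = -/DCFHE/- → run D
t=36: L0/L1/L2 = -/CFHE/- → run C
t=37: L0/L1/L2 = -/CFHE/- → run C
t=38: L0/L1/L2 = -/CFHE/- → run C
t=39: L0/L1/L2 = -/FHE/- → run F
t=40: L0/L1/L2 = -/FHE/- → run F
t=41: L0/L1/L2 = -/FHE/- → run F
t=42: L0/L1/L2 = -/HE/- → run H
t=43: L0/L1/L2 = -/E/- → run E
t=44: L0/L1/L2 = -/E/- → run E
t=45: L0/L1/L2 = -/E/- → run E
t=46: (idle)
t=47: (idle)
t=48: (idle)
t=49: (idle)

running at tick 37 = C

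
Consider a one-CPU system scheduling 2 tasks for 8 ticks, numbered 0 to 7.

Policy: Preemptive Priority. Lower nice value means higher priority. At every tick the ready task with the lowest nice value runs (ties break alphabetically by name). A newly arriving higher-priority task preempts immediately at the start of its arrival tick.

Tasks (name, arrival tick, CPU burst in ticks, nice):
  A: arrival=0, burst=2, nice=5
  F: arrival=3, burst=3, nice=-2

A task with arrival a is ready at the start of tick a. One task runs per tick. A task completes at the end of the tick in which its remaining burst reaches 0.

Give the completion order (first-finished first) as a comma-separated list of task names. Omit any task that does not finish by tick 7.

completion order = A, F

t=0: ready={A} → run A
t=1: ready={A} → run A
t=2: (idle)
t=3: ready={F} → run F
t=4: ready={F} → run F
t=5: ready={F} → run F
t=6: (idle)
t=7: (idle)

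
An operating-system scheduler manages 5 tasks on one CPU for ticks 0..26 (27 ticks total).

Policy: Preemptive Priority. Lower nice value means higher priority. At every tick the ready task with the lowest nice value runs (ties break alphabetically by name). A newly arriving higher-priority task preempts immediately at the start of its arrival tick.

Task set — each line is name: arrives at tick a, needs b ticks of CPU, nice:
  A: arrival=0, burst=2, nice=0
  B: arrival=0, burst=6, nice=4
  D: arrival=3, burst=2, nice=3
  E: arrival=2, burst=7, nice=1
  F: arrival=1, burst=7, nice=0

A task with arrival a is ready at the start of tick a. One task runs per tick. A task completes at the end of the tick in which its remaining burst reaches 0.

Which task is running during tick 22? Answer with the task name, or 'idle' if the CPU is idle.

t=0: ready={A,B} → run A
t=1: ready={A,B,F} → run A
t=2: ready={B,E,F} → run F
t=3: ready={B,D,E,F} → run F
t=4: ready={B,D,E,F} → run F
t=5: ready={B,D,E,F} → run F
t=6: ready={B,D,E,F} → run F
t=7: ready={B,D,E,F} → run F
t=8: ready={B,D,E,F} → run F
t=9: ready={B,D,E} → run E
t=10: ready={B,D,E} → run E
t=11: ready={B,D,E} → run E
t=12: ready={B,D,E} → run E
t=13: ready={B,D,E} → run E
t=14: ready={B,D,E} → run E
t=15: ready={B,D,E} → run E
t=16: ready={B,D} → run D
t=17: ready={B,D} → run D
t=18: ready={B} → run B
t=19: ready={B} → run B
t=20: ready={B} → run B
t=21: ready={B} → run B
t=22: ready={B} → run B
t=23: ready={B} → run B
t=24: (idle)
t=25: (idle)
t=26: (idle)

running at tick 22 = B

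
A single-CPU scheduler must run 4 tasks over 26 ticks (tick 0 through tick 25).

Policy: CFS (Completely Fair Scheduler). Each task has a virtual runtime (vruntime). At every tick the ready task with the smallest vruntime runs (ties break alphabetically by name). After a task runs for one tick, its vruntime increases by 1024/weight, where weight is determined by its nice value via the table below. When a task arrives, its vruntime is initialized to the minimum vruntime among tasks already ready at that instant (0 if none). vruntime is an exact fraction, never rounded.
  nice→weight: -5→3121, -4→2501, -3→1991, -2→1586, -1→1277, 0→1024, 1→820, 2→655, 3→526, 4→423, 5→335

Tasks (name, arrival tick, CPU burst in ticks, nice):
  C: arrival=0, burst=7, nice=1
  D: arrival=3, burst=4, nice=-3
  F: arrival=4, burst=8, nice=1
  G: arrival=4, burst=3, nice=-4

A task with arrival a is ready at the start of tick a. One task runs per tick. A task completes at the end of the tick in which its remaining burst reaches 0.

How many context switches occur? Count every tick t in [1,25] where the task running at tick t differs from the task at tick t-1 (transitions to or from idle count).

t=0: vr[C=0] → run C
t=1: vr[C=256/205] → run C
t=2: vr[C=512/205] → run C
t=3: vr[C=768/205 D=768/205] → run C
t=4: vr[C=1024/205 D=768/205 F=768/205 G=768/205] → run D
t=5: vr[C=1024/205 D=1739008/408155 F=768/205 G=768/205] → run F
t=6: vr[C=1024/205 D=1739008/408155 F=1024/205 G=768/205] → run G
t=7: vr[C=1024/205 D=1739008/408155 F=1024/205 G=51968/12505] → run G
t=8: vr[C=1024/205 D=1739008/408155 F=1024/205 G=57088/12505] → run D
t=9: vr[C=1024/205 D=1948928/408155 F=1024/205 G=57088/12505] → run G
t=10: vr[C=1024/205 D=1948928/408155 F=1024/205] → run D
t=11: vr[C=1024/205 D=2158848/408155 F=1024/205] → run C
t=12: vr[C=256/41 D=2158848/408155 F=1024/205] → run F
t=13: vr[C=256/41 D=2158848/408155 F=256/41] → run D
t=14: vr[C=256/41 F=256/41] → run C
t=15: vr[C=1536/205 F=256/41] → run F
t=16: vr[C=1536/205 F=1536/205] → run C
t=17: vr[F=1536/205] → run F
t=18: vr[F=1792/205] → run F
t=19: vr[F=2048/205] → run F
t=20: vr[F=2304/205] → run F
t=21: vr[F=512/41] → run F
t=22: (idle)
t=23: (idle)
t=24: (idle)
t=25: (idle)

context switches = 14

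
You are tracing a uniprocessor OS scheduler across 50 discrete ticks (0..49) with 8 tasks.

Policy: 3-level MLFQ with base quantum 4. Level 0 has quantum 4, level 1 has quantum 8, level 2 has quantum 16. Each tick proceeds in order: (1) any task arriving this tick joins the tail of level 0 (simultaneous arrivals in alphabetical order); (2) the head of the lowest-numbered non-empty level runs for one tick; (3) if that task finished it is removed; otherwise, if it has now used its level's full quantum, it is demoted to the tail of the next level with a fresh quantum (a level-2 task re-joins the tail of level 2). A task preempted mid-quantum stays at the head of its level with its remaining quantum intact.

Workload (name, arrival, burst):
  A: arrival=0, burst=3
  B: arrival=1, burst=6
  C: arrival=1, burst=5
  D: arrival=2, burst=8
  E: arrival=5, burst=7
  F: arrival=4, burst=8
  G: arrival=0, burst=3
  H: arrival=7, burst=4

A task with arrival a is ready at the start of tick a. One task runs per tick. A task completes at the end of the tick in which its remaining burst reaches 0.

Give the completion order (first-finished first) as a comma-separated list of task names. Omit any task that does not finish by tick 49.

t=0: L0/L1/L2 = AG/-/- → run A
t=1: L0/L1/L2 = AGBC/-/- → run A
t=2: L0/L1/L2 = AGBCD/-/- → run A
t=3: L0/L1/L2 = GBCD/-/- → run G
t=4: L0/L1/L2 = GBCDF/-/- → run G
t=5: L0/L1/L2 = GBCDFE/-/- → run G
t=6: L0/L1/L2 = BCDFE/-/- → run B
t=7: L0/L1/L2 = BCDFEH/-/- → run B
t=8: L0/L1/L2 = BCDFEH/-/- → run B
t=9: L0/L1/L2 = BCDFEH/-/- → run B
t=10: L0/L1/L2 = CDFEH/B/- → run C
t=11: L0/L1/L2 = CDFEH/B/- → run C
t=12: L0/L1/L2 = CDFEH/B/- → run C
t=13: L0/L1/L2 = CDFEH/B/- → run C
t=14: L0/L1/L2 = DFEH/BC/- → run D
t=15: L0/L1/L2 = DFEH/BC/- → run D
t=16: L0/L1/L2 = DFEH/BC/- → run D
t=17: L0/L1/L2 = DFEH/BC/- → run D
t=18: L0/L1/L2 = FEH/BCD/- → run F
t=19: L0/L1/L2 = FEH/BCD/- → run F
t=20: L0/L1/L2 = FEH/BCD/- → run F
t=21: L0/L1/L2 = FEH/BCD/- → run F
t=22: L0/L1/L2 = EH/BCDF/- → run E
t=23: L0/L1/L2 = EH/BCDF/- → run E
t=24: L0/L1/L2 = EH/BCDF/- → run E
t=25: L0/L1/L2 = EH/BCDF/- → run E
t=26: L0/L1/L2 = H/BCDFE/- → run H
t=27: L0/L1/L2 = H/BCDFE/- → run H
t=28: L0/L1/L2 = H/BCDFE/- → run H
t=29: L0/L1/L2 = H/BCDFE/- → run H
t=30: L0/L1/L2 = -/BCDFE/- → run B
t=31: L0/L1/L2 = -/BCDFE/- → run B
t=32: L0/L1/L2 = -/CDFE/- → run C
t=33: L0/L1/L2 = -/DFE/- → run D
t=34: L0/L1/L2 = -/DFE/- → run D
t=35: L0/L1/L2 = -/DFE/- → run D
t=36: L0/L1/L2 = -/DFE/- → run D
t=37: L0/L1/L2 = -/FE/- → run F
t=38: L0/L1/L2 = -/FE/- → run F
t=39: L0/L1/L2 = -/FE/- → run F
t=40: L0/L1/L2 = -/FE/- → run F
t=41: L0/L1/L2 = -/E/- → run E
t=42: L0/L1/L2 = -/E/- → run E
t=43: L0/L1/L2 = -/E/- → run E
t=44: (idle)
t=45: (idle)
t=46: (idle)
t=47: (idle)
t=48: (idle)
t=49: (idle)

completion order = A, G, H, B, C, D, F, E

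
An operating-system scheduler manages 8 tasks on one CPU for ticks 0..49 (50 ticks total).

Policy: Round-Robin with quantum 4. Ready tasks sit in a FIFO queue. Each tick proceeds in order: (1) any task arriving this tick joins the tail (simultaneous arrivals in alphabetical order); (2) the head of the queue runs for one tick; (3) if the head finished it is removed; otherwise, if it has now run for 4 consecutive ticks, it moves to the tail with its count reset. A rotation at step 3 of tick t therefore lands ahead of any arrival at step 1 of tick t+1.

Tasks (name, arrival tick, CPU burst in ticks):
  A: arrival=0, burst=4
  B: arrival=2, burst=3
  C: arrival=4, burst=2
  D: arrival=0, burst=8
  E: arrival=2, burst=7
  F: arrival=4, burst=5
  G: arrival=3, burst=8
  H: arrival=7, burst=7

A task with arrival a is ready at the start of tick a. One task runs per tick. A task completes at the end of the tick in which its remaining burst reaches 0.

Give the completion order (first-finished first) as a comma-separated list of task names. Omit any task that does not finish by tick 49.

completion order = A, B, C, D, E, G, F, H

t=0: queue=[A,D] q_used=0 → run A
t=1: queue=[A,D] q_used=1 → run A
t=2: queue=[A,D,B,E] q_used=2 → run A
t=3: queue=[A,D,B,E,G] q_used=3 → run A
t=4: queue=[D,B,E,G,C,F] q_used=0 → run D
t=5: queue=[D,B,E,G,C,F] q_used=1 → run D
t=6: queue=[D,B,E,G,C,F] q_used=2 → run D
t=7: queue=[D,B,E,G,C,F,H] q_used=3 → run D
t=8: queue=[B,E,G,C,F,H,D] q_used=0 → run B
t=9: queue=[B,E,G,C,F,H,D] q_used=1 → run B
t=10: queue=[B,E,G,C,F,H,D] q_used=2 → run B
t=11: queue=[E,G,C,F,H,D] q_used=0 → run E
t=12: queue=[E,G,C,F,H,D] q_used=1 → run E
t=13: queue=[E,G,C,F,H,D] q_used=2 → run E
t=14: queue=[E,G,C,F,H,D] q_used=3 → run E
t=15: queue=[G,C,F,H,D,E] q_used=0 → run G
t=16: queue=[G,C,F,H,D,E] q_used=1 → run G
t=17: queue=[G,C,F,H,D,E] q_used=2 → run G
t=18: queue=[G,C,F,H,D,E] q_used=3 → run G
t=19: queue=[C,F,H,D,E,G] q_used=0 → run C
t=20: queue=[C,F,H,D,E,G] q_used=1 → run C
t=21: queue=[F,H,D,E,G] q_used=0 → run F
t=22: queue=[F,H,D,E,G] q_used=1 → run F
t=23: queue=[F,H,D,E,G] q_used=2 → run F
t=24: queue=[F,H,D,E,G] q_used=3 → run F
t=25: queue=[H,D,E,G,F] q_used=0 → run H
t=26: queue=[H,D,E,G,F] q_used=1 → run H
t=27: queue=[H,D,E,G,F] q_used=2 → run H
t=28: queue=[H,D,E,G,F] q_used=3 → run H
t=29: queue=[D,E,G,F,H] q_used=0 → run D
t=30: queue=[D,E,G,F,H] q_used=1 → run D
t=31: queue=[D,E,G,F,H] q_used=2 → run D
t=32: queue=[D,E,G,F,H] q_used=3 → run D
t=33: queue=[E,G,F,H] q_used=0 → run E
t=34: queue=[E,G,F,H] q_used=1 → run E
t=35: queue=[E,G,F,H] q_used=2 → run E
t=36: queue=[G,F,H] q_used=0 → run G
t=37: queue=[G,F,H] q_used=1 → run G
t=38: queue=[G,F,H] q_used=2 → run G
t=39: queue=[G,F,H] q_used=3 → run G
t=40: queue=[F,H] q_used=0 → run F
t=41: queue=[H] q_used=0 → run H
t=42: queue=[H] q_used=1 → run H
t=43: queue=[H] q_used=2 → run H
t=44: (idle)
t=45: (idle)
t=46: (idle)
t=47: (idle)
t=48: (idle)
t=49: (idle)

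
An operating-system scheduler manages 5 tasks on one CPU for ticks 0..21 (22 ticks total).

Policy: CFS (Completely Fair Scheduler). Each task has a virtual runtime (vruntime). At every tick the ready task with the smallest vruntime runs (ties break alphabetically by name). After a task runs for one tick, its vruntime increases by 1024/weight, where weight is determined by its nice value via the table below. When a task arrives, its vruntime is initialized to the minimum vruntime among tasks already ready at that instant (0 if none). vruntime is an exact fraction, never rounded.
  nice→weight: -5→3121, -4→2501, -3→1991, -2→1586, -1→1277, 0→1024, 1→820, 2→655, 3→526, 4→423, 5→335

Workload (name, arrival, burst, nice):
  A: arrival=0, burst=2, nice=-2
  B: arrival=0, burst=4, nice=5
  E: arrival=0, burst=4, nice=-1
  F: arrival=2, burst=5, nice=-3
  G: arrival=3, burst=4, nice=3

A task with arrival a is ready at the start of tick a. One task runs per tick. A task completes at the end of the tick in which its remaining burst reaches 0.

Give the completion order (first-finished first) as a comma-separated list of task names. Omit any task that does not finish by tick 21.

completion order = A, F, E, G, B

t=0: vr[A=0 B=0 E=0] → run A
t=1: vr[A=512/793 B=0 E=0] → run B
t=2: vr[A=512/793 B=1024/335 E=0 F=0] → run E
t=3: vr[A=512/793 B=1024/335 E=1024/1277 F=0 G=0] → run F
t=4: vr[A=512/793 B=1024/335 E=1024/1277 F=1024/1991 G=0] → run G
t=5: vr[A=512/793 B=1024/335 E=1024/1277 F=1024/1991 G=512/263] → run F
t=6: vr[A=512/793 B=1024/335 E=1024/1277 F=2048/1991 G=512/263] → run A
t=7: vr[B=1024/335 E=1024/1277 F=2048/1991 G=512/263] → run E
t=8: vr[B=1024/335 E=2048/1277 F=2048/1991 G=512/263] → run F
t=9: vr[B=1024/335 E=2048/1277 F=3072/1991 G=512/263] → run F
t=10: vr[B=1024/335 E=2048/1277 F=4096/1991 G=512/263] → run E
t=11: vr[B=1024/335 E=3072/1277 F=4096/1991 G=512/263] → run G
t=12: vr[B=1024/335 E=3072/1277 F=4096/1991 G=1024/263] → run F
t=13: vr[B=1024/335 E=3072/1277 G=1024/263] → run E
t=14: vr[B=1024/335 G=1024/263] → run B
t=15: vr[B=2048/335 G=1024/263] → run G
t=16: vr[B=2048/335 G=1536/263] → run G
t=17: vr[B=2048/335] → run B
t=18: vr[B=3072/335] → run B
t=19: (idle)
t=20: (idle)
t=21: (idle)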